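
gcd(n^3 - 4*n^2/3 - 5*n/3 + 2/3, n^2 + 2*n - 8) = n - 2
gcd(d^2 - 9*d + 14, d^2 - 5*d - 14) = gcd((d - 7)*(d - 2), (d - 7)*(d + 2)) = d - 7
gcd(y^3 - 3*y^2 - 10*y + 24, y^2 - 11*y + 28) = y - 4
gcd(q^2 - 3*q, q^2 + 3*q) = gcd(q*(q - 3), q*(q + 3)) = q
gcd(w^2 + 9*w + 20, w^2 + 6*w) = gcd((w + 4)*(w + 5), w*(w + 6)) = 1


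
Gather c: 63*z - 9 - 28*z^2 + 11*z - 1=-28*z^2 + 74*z - 10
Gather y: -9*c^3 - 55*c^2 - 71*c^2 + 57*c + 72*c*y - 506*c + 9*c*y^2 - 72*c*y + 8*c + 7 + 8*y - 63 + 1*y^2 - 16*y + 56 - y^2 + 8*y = -9*c^3 - 126*c^2 + 9*c*y^2 - 441*c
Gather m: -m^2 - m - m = -m^2 - 2*m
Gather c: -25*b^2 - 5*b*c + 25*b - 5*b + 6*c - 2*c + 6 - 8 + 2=-25*b^2 + 20*b + c*(4 - 5*b)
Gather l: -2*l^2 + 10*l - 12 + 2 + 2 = -2*l^2 + 10*l - 8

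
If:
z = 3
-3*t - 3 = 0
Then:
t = -1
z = 3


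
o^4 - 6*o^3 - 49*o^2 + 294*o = o*(o - 7)*(o - 6)*(o + 7)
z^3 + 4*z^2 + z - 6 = (z - 1)*(z + 2)*(z + 3)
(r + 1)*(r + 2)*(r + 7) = r^3 + 10*r^2 + 23*r + 14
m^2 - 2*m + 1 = (m - 1)^2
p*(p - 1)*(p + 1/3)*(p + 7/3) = p^4 + 5*p^3/3 - 17*p^2/9 - 7*p/9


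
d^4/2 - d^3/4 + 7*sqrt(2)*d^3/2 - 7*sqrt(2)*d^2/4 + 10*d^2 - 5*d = d*(d/2 + sqrt(2))*(d - 1/2)*(d + 5*sqrt(2))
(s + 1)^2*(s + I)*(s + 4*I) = s^4 + 2*s^3 + 5*I*s^3 - 3*s^2 + 10*I*s^2 - 8*s + 5*I*s - 4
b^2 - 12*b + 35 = (b - 7)*(b - 5)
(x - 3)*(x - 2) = x^2 - 5*x + 6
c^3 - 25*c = c*(c - 5)*(c + 5)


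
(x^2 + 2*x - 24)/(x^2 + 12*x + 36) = (x - 4)/(x + 6)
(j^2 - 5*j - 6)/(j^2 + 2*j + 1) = (j - 6)/(j + 1)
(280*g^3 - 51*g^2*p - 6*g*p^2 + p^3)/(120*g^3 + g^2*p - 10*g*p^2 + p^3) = (7*g + p)/(3*g + p)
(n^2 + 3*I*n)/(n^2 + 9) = n/(n - 3*I)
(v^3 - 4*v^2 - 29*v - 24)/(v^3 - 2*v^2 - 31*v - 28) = (v^2 - 5*v - 24)/(v^2 - 3*v - 28)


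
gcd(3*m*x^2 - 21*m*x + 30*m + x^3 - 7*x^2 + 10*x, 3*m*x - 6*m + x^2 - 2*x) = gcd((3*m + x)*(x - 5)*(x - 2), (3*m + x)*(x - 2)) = 3*m*x - 6*m + x^2 - 2*x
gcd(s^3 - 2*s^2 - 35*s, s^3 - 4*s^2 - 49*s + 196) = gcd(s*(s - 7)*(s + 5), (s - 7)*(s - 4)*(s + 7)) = s - 7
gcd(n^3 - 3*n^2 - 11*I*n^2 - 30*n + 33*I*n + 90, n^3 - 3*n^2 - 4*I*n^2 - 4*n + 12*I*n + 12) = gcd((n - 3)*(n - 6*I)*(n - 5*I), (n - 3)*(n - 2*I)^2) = n - 3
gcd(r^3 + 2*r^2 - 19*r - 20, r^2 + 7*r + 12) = 1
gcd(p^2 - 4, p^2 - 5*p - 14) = p + 2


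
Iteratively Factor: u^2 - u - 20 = (u + 4)*(u - 5)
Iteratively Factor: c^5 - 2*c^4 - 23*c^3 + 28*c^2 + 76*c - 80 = (c + 2)*(c^4 - 4*c^3 - 15*c^2 + 58*c - 40) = (c - 1)*(c + 2)*(c^3 - 3*c^2 - 18*c + 40) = (c - 2)*(c - 1)*(c + 2)*(c^2 - c - 20) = (c - 5)*(c - 2)*(c - 1)*(c + 2)*(c + 4)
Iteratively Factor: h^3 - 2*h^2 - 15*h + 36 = (h - 3)*(h^2 + h - 12) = (h - 3)^2*(h + 4)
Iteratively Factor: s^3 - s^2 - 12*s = (s + 3)*(s^2 - 4*s) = s*(s + 3)*(s - 4)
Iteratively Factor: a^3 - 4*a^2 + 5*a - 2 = (a - 1)*(a^2 - 3*a + 2) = (a - 2)*(a - 1)*(a - 1)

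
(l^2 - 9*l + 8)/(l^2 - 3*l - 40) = (l - 1)/(l + 5)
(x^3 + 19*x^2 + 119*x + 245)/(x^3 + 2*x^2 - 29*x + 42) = (x^2 + 12*x + 35)/(x^2 - 5*x + 6)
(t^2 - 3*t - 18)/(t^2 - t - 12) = (t - 6)/(t - 4)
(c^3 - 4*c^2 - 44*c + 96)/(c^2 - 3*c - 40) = (c^2 + 4*c - 12)/(c + 5)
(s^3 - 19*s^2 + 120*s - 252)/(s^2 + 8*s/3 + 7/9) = 9*(s^3 - 19*s^2 + 120*s - 252)/(9*s^2 + 24*s + 7)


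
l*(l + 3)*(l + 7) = l^3 + 10*l^2 + 21*l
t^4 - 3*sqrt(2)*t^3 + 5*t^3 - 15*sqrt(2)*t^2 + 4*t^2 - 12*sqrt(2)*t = t*(t + 1)*(t + 4)*(t - 3*sqrt(2))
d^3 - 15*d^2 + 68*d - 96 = (d - 8)*(d - 4)*(d - 3)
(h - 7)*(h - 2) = h^2 - 9*h + 14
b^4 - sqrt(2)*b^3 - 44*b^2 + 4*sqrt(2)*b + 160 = (b - 2)*(b + 2)*(b - 5*sqrt(2))*(b + 4*sqrt(2))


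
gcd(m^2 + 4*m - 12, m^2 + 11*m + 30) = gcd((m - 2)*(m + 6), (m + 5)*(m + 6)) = m + 6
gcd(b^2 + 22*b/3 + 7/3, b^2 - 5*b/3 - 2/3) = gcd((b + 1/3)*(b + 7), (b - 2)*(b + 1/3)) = b + 1/3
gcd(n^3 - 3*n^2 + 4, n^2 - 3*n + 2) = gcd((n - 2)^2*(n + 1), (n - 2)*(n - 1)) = n - 2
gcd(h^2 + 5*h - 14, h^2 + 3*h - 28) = h + 7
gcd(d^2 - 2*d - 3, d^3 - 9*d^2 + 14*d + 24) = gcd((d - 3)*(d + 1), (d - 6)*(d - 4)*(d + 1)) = d + 1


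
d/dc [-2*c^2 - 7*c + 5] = -4*c - 7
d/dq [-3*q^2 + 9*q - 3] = 9 - 6*q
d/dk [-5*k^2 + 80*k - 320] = 80 - 10*k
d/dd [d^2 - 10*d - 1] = 2*d - 10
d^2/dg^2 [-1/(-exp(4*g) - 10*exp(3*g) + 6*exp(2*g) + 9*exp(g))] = ((-16*exp(3*g) - 90*exp(2*g) + 24*exp(g) + 9)*(exp(3*g) + 10*exp(2*g) - 6*exp(g) - 9) + 2*(4*exp(3*g) + 30*exp(2*g) - 12*exp(g) - 9)^2)*exp(-g)/(exp(3*g) + 10*exp(2*g) - 6*exp(g) - 9)^3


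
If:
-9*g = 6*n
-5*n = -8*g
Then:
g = 0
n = 0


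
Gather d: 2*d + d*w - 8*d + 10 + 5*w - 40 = d*(w - 6) + 5*w - 30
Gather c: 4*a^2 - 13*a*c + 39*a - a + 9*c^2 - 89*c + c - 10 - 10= 4*a^2 + 38*a + 9*c^2 + c*(-13*a - 88) - 20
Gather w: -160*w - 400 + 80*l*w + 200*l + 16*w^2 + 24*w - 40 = 200*l + 16*w^2 + w*(80*l - 136) - 440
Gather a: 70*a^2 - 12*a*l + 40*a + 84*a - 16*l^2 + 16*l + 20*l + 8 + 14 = 70*a^2 + a*(124 - 12*l) - 16*l^2 + 36*l + 22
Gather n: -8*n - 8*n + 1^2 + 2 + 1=4 - 16*n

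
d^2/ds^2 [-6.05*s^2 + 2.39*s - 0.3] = -12.1000000000000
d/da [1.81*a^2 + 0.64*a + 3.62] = 3.62*a + 0.64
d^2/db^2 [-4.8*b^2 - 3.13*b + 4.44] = -9.60000000000000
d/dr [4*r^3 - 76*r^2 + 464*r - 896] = 12*r^2 - 152*r + 464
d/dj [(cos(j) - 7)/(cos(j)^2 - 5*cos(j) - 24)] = (cos(j)^2 - 14*cos(j) + 59)*sin(j)/(sin(j)^2 + 5*cos(j) + 23)^2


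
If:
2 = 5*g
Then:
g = 2/5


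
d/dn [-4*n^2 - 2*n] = -8*n - 2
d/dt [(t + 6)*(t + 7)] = 2*t + 13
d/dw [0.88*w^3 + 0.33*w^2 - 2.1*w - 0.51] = 2.64*w^2 + 0.66*w - 2.1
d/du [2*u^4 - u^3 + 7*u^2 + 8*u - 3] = 8*u^3 - 3*u^2 + 14*u + 8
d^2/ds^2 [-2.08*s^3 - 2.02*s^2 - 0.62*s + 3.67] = -12.48*s - 4.04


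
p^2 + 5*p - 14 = (p - 2)*(p + 7)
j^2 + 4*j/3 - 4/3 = (j - 2/3)*(j + 2)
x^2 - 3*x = x*(x - 3)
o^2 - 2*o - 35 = (o - 7)*(o + 5)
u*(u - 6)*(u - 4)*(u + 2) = u^4 - 8*u^3 + 4*u^2 + 48*u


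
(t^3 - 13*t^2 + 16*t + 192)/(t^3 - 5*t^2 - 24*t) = (t - 8)/t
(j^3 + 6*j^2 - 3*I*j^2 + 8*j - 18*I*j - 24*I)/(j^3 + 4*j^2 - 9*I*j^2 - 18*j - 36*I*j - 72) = (j + 2)/(j - 6*I)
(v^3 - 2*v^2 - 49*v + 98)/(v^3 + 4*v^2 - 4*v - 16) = (v^2 - 49)/(v^2 + 6*v + 8)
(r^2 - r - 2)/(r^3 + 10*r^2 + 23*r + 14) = (r - 2)/(r^2 + 9*r + 14)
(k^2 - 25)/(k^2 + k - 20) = (k - 5)/(k - 4)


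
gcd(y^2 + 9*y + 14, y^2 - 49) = y + 7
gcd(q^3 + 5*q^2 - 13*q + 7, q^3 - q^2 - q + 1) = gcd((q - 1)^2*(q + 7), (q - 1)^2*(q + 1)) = q^2 - 2*q + 1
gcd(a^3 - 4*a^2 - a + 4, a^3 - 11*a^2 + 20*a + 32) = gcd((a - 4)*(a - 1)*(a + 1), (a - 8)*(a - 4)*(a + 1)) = a^2 - 3*a - 4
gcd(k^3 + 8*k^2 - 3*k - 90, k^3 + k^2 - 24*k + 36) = k^2 + 3*k - 18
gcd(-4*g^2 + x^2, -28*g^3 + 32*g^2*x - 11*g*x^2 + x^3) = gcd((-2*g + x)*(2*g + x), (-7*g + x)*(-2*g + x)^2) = -2*g + x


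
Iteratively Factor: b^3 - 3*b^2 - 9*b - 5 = (b + 1)*(b^2 - 4*b - 5) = (b + 1)^2*(b - 5)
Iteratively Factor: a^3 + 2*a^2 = (a)*(a^2 + 2*a) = a^2*(a + 2)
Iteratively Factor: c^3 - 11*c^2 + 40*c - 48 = (c - 3)*(c^2 - 8*c + 16) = (c - 4)*(c - 3)*(c - 4)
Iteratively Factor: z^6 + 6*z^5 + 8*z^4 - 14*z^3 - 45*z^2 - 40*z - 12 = (z + 2)*(z^5 + 4*z^4 - 14*z^2 - 17*z - 6) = (z + 1)*(z + 2)*(z^4 + 3*z^3 - 3*z^2 - 11*z - 6) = (z - 2)*(z + 1)*(z + 2)*(z^3 + 5*z^2 + 7*z + 3) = (z - 2)*(z + 1)^2*(z + 2)*(z^2 + 4*z + 3) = (z - 2)*(z + 1)^2*(z + 2)*(z + 3)*(z + 1)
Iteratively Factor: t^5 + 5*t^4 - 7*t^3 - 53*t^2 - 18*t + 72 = (t + 2)*(t^4 + 3*t^3 - 13*t^2 - 27*t + 36) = (t + 2)*(t + 3)*(t^3 - 13*t + 12) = (t - 1)*(t + 2)*(t + 3)*(t^2 + t - 12) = (t - 1)*(t + 2)*(t + 3)*(t + 4)*(t - 3)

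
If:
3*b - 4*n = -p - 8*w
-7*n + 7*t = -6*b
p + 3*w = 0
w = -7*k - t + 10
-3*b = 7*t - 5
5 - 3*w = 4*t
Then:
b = -5/29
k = 1745/1421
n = 130/203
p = -375/203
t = 160/203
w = 125/203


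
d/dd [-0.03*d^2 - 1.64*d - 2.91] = -0.06*d - 1.64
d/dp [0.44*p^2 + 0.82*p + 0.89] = 0.88*p + 0.82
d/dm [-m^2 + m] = 1 - 2*m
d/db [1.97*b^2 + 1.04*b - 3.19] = 3.94*b + 1.04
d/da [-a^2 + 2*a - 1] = 2 - 2*a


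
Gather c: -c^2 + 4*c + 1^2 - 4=-c^2 + 4*c - 3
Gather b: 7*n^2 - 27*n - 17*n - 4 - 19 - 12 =7*n^2 - 44*n - 35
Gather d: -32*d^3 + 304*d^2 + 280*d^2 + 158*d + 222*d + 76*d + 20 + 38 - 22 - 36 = -32*d^3 + 584*d^2 + 456*d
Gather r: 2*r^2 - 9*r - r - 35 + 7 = 2*r^2 - 10*r - 28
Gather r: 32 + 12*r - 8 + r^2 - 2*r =r^2 + 10*r + 24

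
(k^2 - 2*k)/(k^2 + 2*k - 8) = k/(k + 4)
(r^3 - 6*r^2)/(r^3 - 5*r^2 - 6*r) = r/(r + 1)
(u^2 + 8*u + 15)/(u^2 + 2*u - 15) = (u + 3)/(u - 3)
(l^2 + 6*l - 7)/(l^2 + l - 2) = (l + 7)/(l + 2)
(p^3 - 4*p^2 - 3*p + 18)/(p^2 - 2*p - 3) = (p^2 - p - 6)/(p + 1)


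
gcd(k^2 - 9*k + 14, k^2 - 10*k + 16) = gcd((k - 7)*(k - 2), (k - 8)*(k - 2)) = k - 2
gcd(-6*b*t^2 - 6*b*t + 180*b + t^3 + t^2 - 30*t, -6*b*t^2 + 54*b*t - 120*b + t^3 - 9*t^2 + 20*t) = -6*b*t + 30*b + t^2 - 5*t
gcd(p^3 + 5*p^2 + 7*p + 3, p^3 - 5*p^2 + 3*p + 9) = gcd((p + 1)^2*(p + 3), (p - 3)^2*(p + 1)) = p + 1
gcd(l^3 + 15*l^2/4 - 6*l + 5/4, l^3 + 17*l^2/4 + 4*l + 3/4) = 1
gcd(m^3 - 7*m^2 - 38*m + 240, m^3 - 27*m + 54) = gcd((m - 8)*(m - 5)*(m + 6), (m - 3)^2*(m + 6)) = m + 6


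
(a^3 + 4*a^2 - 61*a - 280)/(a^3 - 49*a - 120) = (a + 7)/(a + 3)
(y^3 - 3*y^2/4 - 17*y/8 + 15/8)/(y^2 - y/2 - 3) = (4*y^2 - 9*y + 5)/(4*(y - 2))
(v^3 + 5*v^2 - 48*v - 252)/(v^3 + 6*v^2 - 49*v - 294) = (v + 6)/(v + 7)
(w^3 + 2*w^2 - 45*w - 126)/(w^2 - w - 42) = w + 3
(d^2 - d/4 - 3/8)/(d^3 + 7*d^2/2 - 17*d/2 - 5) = (d - 3/4)/(d^2 + 3*d - 10)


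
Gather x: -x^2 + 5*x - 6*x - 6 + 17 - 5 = -x^2 - x + 6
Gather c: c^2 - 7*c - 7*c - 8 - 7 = c^2 - 14*c - 15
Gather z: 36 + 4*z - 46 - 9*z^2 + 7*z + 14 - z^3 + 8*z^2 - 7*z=-z^3 - z^2 + 4*z + 4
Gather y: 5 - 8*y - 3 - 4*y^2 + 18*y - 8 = -4*y^2 + 10*y - 6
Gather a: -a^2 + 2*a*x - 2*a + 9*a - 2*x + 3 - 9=-a^2 + a*(2*x + 7) - 2*x - 6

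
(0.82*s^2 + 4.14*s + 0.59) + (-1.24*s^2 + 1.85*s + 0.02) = -0.42*s^2 + 5.99*s + 0.61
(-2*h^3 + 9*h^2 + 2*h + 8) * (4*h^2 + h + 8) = -8*h^5 + 34*h^4 + h^3 + 106*h^2 + 24*h + 64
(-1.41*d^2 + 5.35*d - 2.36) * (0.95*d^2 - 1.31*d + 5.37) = -1.3395*d^4 + 6.9296*d^3 - 16.8222*d^2 + 31.8211*d - 12.6732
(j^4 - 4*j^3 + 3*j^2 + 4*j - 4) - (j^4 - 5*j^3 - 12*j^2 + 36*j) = j^3 + 15*j^2 - 32*j - 4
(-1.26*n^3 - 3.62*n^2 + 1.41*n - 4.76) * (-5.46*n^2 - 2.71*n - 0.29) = 6.8796*n^5 + 23.1798*n^4 + 2.477*n^3 + 23.2183*n^2 + 12.4907*n + 1.3804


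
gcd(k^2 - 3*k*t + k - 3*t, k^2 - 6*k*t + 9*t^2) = -k + 3*t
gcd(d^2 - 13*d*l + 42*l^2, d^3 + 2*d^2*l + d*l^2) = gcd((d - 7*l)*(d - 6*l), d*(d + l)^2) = 1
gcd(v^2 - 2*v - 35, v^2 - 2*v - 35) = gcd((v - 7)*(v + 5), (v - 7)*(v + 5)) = v^2 - 2*v - 35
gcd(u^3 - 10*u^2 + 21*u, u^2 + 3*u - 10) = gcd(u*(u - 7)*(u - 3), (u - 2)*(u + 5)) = 1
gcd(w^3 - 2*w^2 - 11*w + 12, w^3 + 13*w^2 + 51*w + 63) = w + 3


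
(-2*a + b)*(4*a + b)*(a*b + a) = -8*a^3*b - 8*a^3 + 2*a^2*b^2 + 2*a^2*b + a*b^3 + a*b^2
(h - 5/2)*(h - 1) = h^2 - 7*h/2 + 5/2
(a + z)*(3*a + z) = 3*a^2 + 4*a*z + z^2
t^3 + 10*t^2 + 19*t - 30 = (t - 1)*(t + 5)*(t + 6)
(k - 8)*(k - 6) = k^2 - 14*k + 48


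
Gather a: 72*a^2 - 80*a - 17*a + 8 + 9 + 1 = 72*a^2 - 97*a + 18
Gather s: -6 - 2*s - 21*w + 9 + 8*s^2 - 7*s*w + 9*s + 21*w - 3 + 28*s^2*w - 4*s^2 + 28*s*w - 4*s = s^2*(28*w + 4) + s*(21*w + 3)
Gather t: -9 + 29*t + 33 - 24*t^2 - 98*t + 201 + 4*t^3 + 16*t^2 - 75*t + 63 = 4*t^3 - 8*t^2 - 144*t + 288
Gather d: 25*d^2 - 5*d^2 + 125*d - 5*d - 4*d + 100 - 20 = 20*d^2 + 116*d + 80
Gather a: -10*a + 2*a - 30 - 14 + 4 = -8*a - 40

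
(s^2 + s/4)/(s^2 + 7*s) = (s + 1/4)/(s + 7)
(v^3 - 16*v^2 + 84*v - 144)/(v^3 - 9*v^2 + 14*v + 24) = (v - 6)/(v + 1)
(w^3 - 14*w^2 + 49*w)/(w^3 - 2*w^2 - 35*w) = (w - 7)/(w + 5)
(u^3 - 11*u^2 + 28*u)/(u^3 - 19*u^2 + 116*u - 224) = u/(u - 8)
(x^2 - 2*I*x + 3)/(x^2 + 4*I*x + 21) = (x + I)/(x + 7*I)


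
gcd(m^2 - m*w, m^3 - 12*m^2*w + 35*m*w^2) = m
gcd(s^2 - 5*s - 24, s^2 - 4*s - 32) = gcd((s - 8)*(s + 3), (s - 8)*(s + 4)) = s - 8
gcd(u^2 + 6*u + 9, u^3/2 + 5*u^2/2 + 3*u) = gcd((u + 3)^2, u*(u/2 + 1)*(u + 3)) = u + 3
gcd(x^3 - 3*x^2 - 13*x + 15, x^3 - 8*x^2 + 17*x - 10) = x^2 - 6*x + 5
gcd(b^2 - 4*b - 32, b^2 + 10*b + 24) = b + 4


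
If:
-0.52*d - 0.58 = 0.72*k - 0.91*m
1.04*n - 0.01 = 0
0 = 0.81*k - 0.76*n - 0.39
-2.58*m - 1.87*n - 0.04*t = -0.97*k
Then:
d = -0.0271317829457364*t - 1.48401475134791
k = 0.49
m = 0.17744474995767 - 0.0155038759689922*t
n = 0.01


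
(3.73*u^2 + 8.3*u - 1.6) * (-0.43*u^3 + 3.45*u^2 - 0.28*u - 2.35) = -1.6039*u^5 + 9.2995*u^4 + 28.2786*u^3 - 16.6095*u^2 - 19.057*u + 3.76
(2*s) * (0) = 0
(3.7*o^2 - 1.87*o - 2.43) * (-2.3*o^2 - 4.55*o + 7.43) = -8.51*o^4 - 12.534*o^3 + 41.5885*o^2 - 2.8376*o - 18.0549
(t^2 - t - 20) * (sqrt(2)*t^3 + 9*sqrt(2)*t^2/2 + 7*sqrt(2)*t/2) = sqrt(2)*t^5 + 7*sqrt(2)*t^4/2 - 21*sqrt(2)*t^3 - 187*sqrt(2)*t^2/2 - 70*sqrt(2)*t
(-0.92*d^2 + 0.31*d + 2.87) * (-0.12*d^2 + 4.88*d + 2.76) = 0.1104*d^4 - 4.5268*d^3 - 1.3708*d^2 + 14.8612*d + 7.9212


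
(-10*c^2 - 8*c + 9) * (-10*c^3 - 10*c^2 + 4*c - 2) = 100*c^5 + 180*c^4 - 50*c^3 - 102*c^2 + 52*c - 18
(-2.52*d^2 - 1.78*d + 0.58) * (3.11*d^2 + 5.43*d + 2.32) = -7.8372*d^4 - 19.2194*d^3 - 13.708*d^2 - 0.9802*d + 1.3456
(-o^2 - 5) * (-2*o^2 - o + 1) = 2*o^4 + o^3 + 9*o^2 + 5*o - 5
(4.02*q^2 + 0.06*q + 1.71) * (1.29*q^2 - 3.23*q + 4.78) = 5.1858*q^4 - 12.9072*q^3 + 21.2277*q^2 - 5.2365*q + 8.1738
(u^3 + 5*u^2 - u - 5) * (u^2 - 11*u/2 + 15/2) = u^5 - u^4/2 - 21*u^3 + 38*u^2 + 20*u - 75/2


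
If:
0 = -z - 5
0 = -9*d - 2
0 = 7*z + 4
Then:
No Solution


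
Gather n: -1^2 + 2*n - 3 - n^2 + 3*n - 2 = -n^2 + 5*n - 6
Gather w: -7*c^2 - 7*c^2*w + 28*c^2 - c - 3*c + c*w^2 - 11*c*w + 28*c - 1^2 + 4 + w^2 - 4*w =21*c^2 + 24*c + w^2*(c + 1) + w*(-7*c^2 - 11*c - 4) + 3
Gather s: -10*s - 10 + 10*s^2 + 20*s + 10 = 10*s^2 + 10*s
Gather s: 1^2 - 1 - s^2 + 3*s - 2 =-s^2 + 3*s - 2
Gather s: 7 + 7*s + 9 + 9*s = 16*s + 16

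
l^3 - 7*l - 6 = (l - 3)*(l + 1)*(l + 2)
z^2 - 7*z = z*(z - 7)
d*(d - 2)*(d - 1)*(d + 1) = d^4 - 2*d^3 - d^2 + 2*d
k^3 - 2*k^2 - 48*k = k*(k - 8)*(k + 6)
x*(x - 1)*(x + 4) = x^3 + 3*x^2 - 4*x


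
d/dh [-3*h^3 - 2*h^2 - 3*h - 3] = -9*h^2 - 4*h - 3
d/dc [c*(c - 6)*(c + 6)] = 3*c^2 - 36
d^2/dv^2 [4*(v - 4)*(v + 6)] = 8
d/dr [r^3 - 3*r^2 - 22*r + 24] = 3*r^2 - 6*r - 22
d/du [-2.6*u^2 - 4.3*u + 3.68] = -5.2*u - 4.3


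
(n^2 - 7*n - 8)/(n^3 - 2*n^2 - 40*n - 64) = (n + 1)/(n^2 + 6*n + 8)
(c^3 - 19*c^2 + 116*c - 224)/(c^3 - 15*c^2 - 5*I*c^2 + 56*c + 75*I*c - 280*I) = (c - 4)/(c - 5*I)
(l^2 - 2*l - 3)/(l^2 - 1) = (l - 3)/(l - 1)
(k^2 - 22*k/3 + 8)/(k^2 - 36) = (k - 4/3)/(k + 6)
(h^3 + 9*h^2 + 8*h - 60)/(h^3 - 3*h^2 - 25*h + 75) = (h^2 + 4*h - 12)/(h^2 - 8*h + 15)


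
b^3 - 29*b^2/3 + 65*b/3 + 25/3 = (b - 5)^2*(b + 1/3)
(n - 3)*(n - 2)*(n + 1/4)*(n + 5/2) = n^4 - 9*n^3/4 - 57*n^2/8 + 107*n/8 + 15/4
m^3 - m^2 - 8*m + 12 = (m - 2)^2*(m + 3)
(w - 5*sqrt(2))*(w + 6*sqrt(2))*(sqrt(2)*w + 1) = sqrt(2)*w^3 + 3*w^2 - 59*sqrt(2)*w - 60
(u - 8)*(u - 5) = u^2 - 13*u + 40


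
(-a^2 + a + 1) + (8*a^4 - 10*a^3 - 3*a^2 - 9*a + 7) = 8*a^4 - 10*a^3 - 4*a^2 - 8*a + 8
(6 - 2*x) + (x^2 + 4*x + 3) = x^2 + 2*x + 9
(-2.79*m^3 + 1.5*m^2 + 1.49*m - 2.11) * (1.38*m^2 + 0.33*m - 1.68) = -3.8502*m^5 + 1.1493*m^4 + 7.2384*m^3 - 4.9401*m^2 - 3.1995*m + 3.5448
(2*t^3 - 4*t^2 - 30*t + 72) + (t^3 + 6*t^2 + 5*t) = 3*t^3 + 2*t^2 - 25*t + 72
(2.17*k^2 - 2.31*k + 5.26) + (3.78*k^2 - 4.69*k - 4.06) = 5.95*k^2 - 7.0*k + 1.2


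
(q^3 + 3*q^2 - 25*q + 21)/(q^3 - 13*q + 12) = (q + 7)/(q + 4)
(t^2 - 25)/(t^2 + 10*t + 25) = (t - 5)/(t + 5)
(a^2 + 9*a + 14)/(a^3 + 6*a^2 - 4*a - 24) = (a + 7)/(a^2 + 4*a - 12)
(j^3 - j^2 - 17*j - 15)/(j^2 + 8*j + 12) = (j^3 - j^2 - 17*j - 15)/(j^2 + 8*j + 12)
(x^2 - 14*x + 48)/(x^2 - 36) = (x - 8)/(x + 6)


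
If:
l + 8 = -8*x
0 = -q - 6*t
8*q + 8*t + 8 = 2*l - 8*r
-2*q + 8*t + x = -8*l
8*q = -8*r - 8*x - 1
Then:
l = 308/83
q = 2811/332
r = -4733/664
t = -937/664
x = -243/166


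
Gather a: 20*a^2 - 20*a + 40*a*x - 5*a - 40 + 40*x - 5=20*a^2 + a*(40*x - 25) + 40*x - 45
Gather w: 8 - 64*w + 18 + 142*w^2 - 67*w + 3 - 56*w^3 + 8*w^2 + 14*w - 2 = -56*w^3 + 150*w^2 - 117*w + 27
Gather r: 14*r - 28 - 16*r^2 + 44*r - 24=-16*r^2 + 58*r - 52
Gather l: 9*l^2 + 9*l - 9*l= 9*l^2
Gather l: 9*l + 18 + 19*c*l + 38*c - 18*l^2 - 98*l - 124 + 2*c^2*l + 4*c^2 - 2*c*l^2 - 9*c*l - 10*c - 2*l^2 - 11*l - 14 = 4*c^2 + 28*c + l^2*(-2*c - 20) + l*(2*c^2 + 10*c - 100) - 120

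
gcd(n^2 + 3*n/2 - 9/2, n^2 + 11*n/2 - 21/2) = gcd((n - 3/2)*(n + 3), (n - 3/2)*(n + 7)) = n - 3/2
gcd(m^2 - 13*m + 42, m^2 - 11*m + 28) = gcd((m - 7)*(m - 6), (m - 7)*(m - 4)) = m - 7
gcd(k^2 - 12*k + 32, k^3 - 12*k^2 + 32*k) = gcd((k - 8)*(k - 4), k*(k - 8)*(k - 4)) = k^2 - 12*k + 32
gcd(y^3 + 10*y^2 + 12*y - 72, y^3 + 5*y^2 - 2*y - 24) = y - 2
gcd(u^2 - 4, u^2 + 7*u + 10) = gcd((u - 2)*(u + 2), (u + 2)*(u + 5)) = u + 2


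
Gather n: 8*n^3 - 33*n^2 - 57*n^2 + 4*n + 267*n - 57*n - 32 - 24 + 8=8*n^3 - 90*n^2 + 214*n - 48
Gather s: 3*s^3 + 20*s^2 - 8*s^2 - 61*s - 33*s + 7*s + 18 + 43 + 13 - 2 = 3*s^3 + 12*s^2 - 87*s + 72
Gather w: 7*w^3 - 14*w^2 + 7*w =7*w^3 - 14*w^2 + 7*w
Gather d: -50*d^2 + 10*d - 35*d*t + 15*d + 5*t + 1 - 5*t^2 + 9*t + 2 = -50*d^2 + d*(25 - 35*t) - 5*t^2 + 14*t + 3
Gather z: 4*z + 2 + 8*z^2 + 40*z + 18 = 8*z^2 + 44*z + 20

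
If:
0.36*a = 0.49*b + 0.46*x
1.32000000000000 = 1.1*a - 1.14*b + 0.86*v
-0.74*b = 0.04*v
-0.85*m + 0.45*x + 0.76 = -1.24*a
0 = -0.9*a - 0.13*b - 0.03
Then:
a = -0.02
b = -0.08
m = 0.90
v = 1.46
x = 0.07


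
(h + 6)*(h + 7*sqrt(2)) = h^2 + 6*h + 7*sqrt(2)*h + 42*sqrt(2)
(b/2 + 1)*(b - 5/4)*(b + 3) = b^3/2 + 15*b^2/8 - b/8 - 15/4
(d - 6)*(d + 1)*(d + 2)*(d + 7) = d^4 + 4*d^3 - 37*d^2 - 124*d - 84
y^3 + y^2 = y^2*(y + 1)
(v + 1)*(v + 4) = v^2 + 5*v + 4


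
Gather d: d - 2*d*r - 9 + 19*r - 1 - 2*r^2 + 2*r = d*(1 - 2*r) - 2*r^2 + 21*r - 10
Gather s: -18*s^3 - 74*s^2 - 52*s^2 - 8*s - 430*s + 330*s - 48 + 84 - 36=-18*s^3 - 126*s^2 - 108*s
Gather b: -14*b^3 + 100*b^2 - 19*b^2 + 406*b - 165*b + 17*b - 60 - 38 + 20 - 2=-14*b^3 + 81*b^2 + 258*b - 80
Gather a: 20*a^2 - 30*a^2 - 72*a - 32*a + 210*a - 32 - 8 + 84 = -10*a^2 + 106*a + 44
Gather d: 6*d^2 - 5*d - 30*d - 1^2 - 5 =6*d^2 - 35*d - 6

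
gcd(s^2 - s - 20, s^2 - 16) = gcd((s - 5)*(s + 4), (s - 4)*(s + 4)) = s + 4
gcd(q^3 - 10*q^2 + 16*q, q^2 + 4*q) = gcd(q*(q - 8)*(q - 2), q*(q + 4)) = q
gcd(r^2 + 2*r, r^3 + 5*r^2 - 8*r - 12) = 1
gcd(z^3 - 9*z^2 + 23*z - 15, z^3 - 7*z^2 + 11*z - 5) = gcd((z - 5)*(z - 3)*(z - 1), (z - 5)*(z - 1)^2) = z^2 - 6*z + 5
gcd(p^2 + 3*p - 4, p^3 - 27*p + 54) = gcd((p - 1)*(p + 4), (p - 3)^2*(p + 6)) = 1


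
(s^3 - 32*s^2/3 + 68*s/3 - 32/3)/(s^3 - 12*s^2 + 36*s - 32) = (s - 2/3)/(s - 2)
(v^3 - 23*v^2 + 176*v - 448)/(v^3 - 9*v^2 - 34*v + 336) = (v - 8)/(v + 6)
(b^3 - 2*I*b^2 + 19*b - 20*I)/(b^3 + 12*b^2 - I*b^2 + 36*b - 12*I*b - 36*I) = (b^2 - I*b + 20)/(b^2 + 12*b + 36)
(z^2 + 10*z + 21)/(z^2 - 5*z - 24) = (z + 7)/(z - 8)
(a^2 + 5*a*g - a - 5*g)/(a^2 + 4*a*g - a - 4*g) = (a + 5*g)/(a + 4*g)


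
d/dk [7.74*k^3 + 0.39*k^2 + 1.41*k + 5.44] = 23.22*k^2 + 0.78*k + 1.41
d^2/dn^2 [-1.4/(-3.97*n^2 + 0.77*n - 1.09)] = (-44.13052*n^2 + 8.55932*n + 1.4*(7.94*n - 0.77)*(15.88*n - 1.54) - 12.11644)/(3.97*n^2 - 0.77*n + 1.09)^3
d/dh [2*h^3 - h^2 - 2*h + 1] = 6*h^2 - 2*h - 2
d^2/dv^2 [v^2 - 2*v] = 2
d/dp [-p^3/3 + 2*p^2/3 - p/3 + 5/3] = -p^2 + 4*p/3 - 1/3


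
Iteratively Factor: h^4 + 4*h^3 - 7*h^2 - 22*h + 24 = (h + 4)*(h^3 - 7*h + 6) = (h + 3)*(h + 4)*(h^2 - 3*h + 2) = (h - 1)*(h + 3)*(h + 4)*(h - 2)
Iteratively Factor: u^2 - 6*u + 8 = (u - 2)*(u - 4)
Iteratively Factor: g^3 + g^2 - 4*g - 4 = (g + 2)*(g^2 - g - 2) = (g + 1)*(g + 2)*(g - 2)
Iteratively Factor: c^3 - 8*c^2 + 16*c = (c - 4)*(c^2 - 4*c) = c*(c - 4)*(c - 4)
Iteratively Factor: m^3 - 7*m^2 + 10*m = (m - 2)*(m^2 - 5*m) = m*(m - 2)*(m - 5)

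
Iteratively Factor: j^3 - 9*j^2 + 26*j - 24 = (j - 3)*(j^2 - 6*j + 8) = (j - 4)*(j - 3)*(j - 2)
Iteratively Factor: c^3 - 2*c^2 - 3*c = (c - 3)*(c^2 + c) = c*(c - 3)*(c + 1)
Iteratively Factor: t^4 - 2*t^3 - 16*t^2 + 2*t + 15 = (t - 1)*(t^3 - t^2 - 17*t - 15) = (t - 1)*(t + 1)*(t^2 - 2*t - 15) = (t - 5)*(t - 1)*(t + 1)*(t + 3)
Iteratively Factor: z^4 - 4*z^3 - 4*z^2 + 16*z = (z + 2)*(z^3 - 6*z^2 + 8*z) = (z - 4)*(z + 2)*(z^2 - 2*z) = (z - 4)*(z - 2)*(z + 2)*(z)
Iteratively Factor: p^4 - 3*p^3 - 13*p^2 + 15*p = (p)*(p^3 - 3*p^2 - 13*p + 15) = p*(p + 3)*(p^2 - 6*p + 5) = p*(p - 1)*(p + 3)*(p - 5)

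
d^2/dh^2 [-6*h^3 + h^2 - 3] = 2 - 36*h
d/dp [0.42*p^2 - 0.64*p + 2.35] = 0.84*p - 0.64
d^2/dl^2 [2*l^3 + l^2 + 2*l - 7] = 12*l + 2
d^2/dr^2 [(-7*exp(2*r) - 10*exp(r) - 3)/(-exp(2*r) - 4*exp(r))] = 6*(-3*exp(3*r) + 14*exp(2*r) + 6*exp(r) + 8)*exp(-r)/(exp(3*r) + 12*exp(2*r) + 48*exp(r) + 64)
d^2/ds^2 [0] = 0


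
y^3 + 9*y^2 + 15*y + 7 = (y + 1)^2*(y + 7)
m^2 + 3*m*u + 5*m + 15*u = (m + 5)*(m + 3*u)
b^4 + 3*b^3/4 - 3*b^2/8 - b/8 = b*(b - 1/2)*(b + 1/4)*(b + 1)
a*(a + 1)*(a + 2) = a^3 + 3*a^2 + 2*a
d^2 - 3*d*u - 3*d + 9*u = (d - 3)*(d - 3*u)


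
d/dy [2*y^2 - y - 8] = 4*y - 1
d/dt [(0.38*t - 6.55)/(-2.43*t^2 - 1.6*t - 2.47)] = (0.9234*t^2 - 31.833*t - 11.4186)/(5.9049*t^4 + 7.776*t^3 + 14.5642*t^2 + 7.904*t + 6.1009)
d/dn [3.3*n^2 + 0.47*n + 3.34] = 6.6*n + 0.47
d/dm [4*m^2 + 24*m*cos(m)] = -24*m*sin(m) + 8*m + 24*cos(m)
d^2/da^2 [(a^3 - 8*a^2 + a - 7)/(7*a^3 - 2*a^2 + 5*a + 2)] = 2*(-378*a^6 + 42*a^5 - 1344*a^4 + 1486*a^3 - 969*a^2 + 528*a - 245)/(343*a^9 - 294*a^8 + 819*a^7 - 134*a^6 + 417*a^5 + 294*a^4 + 89*a^3 + 126*a^2 + 60*a + 8)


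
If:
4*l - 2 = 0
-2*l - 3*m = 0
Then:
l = 1/2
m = -1/3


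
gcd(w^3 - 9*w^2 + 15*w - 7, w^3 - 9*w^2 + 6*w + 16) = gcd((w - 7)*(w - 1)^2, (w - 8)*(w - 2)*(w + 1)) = 1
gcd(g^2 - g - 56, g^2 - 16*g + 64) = g - 8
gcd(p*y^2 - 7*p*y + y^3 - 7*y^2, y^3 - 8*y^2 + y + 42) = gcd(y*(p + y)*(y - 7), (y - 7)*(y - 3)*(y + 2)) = y - 7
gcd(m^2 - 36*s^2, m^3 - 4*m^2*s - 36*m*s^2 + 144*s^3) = -m^2 + 36*s^2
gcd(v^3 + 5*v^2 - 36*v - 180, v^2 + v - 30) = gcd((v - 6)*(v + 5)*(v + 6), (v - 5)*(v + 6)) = v + 6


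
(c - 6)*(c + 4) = c^2 - 2*c - 24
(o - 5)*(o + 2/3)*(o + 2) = o^3 - 7*o^2/3 - 12*o - 20/3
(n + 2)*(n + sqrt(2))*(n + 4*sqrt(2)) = n^3 + 2*n^2 + 5*sqrt(2)*n^2 + 8*n + 10*sqrt(2)*n + 16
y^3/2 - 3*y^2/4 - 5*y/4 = y*(y/2 + 1/2)*(y - 5/2)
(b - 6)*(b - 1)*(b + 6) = b^3 - b^2 - 36*b + 36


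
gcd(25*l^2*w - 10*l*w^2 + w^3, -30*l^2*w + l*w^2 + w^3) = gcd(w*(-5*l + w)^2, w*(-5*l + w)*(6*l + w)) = -5*l*w + w^2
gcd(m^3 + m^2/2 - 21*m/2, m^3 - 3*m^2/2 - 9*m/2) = m^2 - 3*m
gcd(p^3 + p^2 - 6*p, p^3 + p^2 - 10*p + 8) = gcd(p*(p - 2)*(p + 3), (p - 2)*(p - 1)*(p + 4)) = p - 2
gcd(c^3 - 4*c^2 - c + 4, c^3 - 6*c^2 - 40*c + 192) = c - 4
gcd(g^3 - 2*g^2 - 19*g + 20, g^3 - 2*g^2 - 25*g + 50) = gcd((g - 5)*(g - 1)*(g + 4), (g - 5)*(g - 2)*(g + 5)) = g - 5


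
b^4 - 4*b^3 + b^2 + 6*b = b*(b - 3)*(b - 2)*(b + 1)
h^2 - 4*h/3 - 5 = (h - 3)*(h + 5/3)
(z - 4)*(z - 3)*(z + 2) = z^3 - 5*z^2 - 2*z + 24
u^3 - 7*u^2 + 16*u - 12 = (u - 3)*(u - 2)^2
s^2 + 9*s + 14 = (s + 2)*(s + 7)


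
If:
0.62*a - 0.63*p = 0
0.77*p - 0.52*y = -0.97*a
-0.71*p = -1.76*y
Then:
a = 0.00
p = 0.00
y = 0.00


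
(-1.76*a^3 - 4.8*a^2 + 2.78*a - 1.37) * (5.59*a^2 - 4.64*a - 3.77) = -9.8384*a^5 - 18.6656*a^4 + 44.4474*a^3 - 2.4615*a^2 - 4.1238*a + 5.1649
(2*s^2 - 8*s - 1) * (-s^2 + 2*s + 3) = -2*s^4 + 12*s^3 - 9*s^2 - 26*s - 3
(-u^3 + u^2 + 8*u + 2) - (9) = -u^3 + u^2 + 8*u - 7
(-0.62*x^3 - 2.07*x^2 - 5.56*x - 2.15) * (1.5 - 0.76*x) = 0.4712*x^4 + 0.6432*x^3 + 1.1206*x^2 - 6.706*x - 3.225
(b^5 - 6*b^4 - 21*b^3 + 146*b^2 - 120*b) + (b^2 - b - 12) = b^5 - 6*b^4 - 21*b^3 + 147*b^2 - 121*b - 12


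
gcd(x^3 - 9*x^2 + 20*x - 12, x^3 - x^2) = x - 1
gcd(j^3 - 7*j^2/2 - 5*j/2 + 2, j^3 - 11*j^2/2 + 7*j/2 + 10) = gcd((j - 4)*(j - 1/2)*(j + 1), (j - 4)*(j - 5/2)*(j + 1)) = j^2 - 3*j - 4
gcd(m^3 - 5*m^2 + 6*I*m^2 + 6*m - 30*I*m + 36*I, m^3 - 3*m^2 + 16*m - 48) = m - 3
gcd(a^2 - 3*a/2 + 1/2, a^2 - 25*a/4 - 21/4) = 1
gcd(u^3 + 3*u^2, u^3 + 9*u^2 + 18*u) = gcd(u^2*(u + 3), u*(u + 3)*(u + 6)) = u^2 + 3*u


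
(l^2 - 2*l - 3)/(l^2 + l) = (l - 3)/l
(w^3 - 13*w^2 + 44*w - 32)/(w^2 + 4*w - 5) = (w^2 - 12*w + 32)/(w + 5)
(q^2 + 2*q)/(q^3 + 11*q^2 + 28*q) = (q + 2)/(q^2 + 11*q + 28)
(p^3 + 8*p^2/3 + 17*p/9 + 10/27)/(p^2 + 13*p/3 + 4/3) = (9*p^2 + 21*p + 10)/(9*(p + 4))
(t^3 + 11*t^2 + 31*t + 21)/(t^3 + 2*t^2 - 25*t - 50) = (t^3 + 11*t^2 + 31*t + 21)/(t^3 + 2*t^2 - 25*t - 50)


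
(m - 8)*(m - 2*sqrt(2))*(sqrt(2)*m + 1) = sqrt(2)*m^3 - 8*sqrt(2)*m^2 - 3*m^2 - 2*sqrt(2)*m + 24*m + 16*sqrt(2)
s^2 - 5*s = s*(s - 5)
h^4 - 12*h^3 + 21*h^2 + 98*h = h*(h - 7)^2*(h + 2)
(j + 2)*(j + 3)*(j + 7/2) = j^3 + 17*j^2/2 + 47*j/2 + 21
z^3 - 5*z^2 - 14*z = z*(z - 7)*(z + 2)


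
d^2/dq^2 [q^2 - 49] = 2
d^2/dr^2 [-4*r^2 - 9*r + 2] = -8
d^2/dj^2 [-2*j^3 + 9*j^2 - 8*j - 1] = 18 - 12*j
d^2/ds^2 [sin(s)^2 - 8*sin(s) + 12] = 8*sin(s) + 2*cos(2*s)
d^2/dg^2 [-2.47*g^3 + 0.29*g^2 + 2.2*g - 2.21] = 0.58 - 14.82*g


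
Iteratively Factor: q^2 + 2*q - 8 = (q - 2)*(q + 4)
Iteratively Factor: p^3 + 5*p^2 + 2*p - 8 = (p - 1)*(p^2 + 6*p + 8) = (p - 1)*(p + 2)*(p + 4)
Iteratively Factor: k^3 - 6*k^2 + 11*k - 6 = (k - 1)*(k^2 - 5*k + 6) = (k - 3)*(k - 1)*(k - 2)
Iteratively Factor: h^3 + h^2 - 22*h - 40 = (h + 2)*(h^2 - h - 20) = (h - 5)*(h + 2)*(h + 4)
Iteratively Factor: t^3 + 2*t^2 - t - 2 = (t + 1)*(t^2 + t - 2) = (t + 1)*(t + 2)*(t - 1)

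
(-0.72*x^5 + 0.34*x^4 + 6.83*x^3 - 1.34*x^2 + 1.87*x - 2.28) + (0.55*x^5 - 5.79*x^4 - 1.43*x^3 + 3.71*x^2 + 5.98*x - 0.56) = -0.17*x^5 - 5.45*x^4 + 5.4*x^3 + 2.37*x^2 + 7.85*x - 2.84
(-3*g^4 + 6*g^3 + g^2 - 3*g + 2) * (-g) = 3*g^5 - 6*g^4 - g^3 + 3*g^2 - 2*g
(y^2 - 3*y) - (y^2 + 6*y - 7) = 7 - 9*y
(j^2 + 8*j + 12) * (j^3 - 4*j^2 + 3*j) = j^5 + 4*j^4 - 17*j^3 - 24*j^2 + 36*j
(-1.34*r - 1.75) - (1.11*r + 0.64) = -2.45*r - 2.39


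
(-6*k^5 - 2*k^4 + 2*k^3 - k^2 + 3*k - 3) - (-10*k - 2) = -6*k^5 - 2*k^4 + 2*k^3 - k^2 + 13*k - 1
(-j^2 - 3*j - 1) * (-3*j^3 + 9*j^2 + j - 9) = 3*j^5 - 25*j^3 - 3*j^2 + 26*j + 9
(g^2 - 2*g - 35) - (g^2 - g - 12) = -g - 23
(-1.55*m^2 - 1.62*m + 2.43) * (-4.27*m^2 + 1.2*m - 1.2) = 6.6185*m^4 + 5.0574*m^3 - 10.4601*m^2 + 4.86*m - 2.916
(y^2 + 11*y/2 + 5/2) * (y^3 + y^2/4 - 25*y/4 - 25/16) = y^5 + 23*y^4/4 - 19*y^3/8 - 565*y^2/16 - 775*y/32 - 125/32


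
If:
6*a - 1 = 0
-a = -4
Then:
No Solution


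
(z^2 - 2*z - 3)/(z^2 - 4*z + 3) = (z + 1)/(z - 1)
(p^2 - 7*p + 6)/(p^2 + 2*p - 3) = (p - 6)/(p + 3)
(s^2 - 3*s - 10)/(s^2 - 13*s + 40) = (s + 2)/(s - 8)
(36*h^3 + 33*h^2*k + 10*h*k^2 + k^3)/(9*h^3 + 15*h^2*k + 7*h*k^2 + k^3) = (4*h + k)/(h + k)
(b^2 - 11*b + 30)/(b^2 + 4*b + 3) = (b^2 - 11*b + 30)/(b^2 + 4*b + 3)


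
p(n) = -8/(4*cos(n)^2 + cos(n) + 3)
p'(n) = -8*(8*sin(n)*cos(n) + sin(n))/(4*cos(n)^2 + cos(n) + 3)^2 = -8*(8*cos(n) + 1)*sin(n)/(4*cos(n)^2 + cos(n) + 3)^2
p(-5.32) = -1.64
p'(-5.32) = -1.54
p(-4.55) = -2.72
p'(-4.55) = 0.27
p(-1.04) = -1.77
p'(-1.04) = 1.70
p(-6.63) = -1.07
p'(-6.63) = 0.41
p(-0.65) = -1.26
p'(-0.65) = 0.89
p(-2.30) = -1.95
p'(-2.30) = -1.53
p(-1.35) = -2.35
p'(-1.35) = 1.85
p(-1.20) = -2.06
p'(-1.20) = 1.92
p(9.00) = -1.48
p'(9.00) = 0.71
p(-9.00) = -1.48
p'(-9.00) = -0.71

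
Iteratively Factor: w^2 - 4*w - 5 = (w + 1)*(w - 5)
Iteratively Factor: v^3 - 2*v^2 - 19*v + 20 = (v - 1)*(v^2 - v - 20) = (v - 5)*(v - 1)*(v + 4)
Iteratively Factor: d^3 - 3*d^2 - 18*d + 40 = (d + 4)*(d^2 - 7*d + 10) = (d - 5)*(d + 4)*(d - 2)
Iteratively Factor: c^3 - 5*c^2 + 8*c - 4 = (c - 2)*(c^2 - 3*c + 2) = (c - 2)^2*(c - 1)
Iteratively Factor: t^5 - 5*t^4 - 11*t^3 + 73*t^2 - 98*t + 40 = (t - 5)*(t^4 - 11*t^2 + 18*t - 8) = (t - 5)*(t + 4)*(t^3 - 4*t^2 + 5*t - 2) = (t - 5)*(t - 1)*(t + 4)*(t^2 - 3*t + 2) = (t - 5)*(t - 1)^2*(t + 4)*(t - 2)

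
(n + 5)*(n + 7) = n^2 + 12*n + 35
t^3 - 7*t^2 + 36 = (t - 6)*(t - 3)*(t + 2)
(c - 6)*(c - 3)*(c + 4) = c^3 - 5*c^2 - 18*c + 72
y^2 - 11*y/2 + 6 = (y - 4)*(y - 3/2)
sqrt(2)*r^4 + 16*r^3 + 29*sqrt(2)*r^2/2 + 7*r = r*(r + sqrt(2)/2)*(r + 7*sqrt(2))*(sqrt(2)*r + 1)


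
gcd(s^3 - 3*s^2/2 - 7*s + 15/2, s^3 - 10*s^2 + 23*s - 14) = s - 1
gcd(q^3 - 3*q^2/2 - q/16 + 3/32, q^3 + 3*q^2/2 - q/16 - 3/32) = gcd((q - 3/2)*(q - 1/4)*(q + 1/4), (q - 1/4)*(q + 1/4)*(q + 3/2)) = q^2 - 1/16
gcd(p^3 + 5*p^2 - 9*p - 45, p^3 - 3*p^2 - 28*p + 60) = p + 5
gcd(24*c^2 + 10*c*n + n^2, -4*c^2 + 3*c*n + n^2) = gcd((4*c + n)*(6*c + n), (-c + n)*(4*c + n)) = 4*c + n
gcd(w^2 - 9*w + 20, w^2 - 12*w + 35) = w - 5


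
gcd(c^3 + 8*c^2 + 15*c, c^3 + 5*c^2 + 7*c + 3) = c + 3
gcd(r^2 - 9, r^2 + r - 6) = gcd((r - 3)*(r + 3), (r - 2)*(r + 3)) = r + 3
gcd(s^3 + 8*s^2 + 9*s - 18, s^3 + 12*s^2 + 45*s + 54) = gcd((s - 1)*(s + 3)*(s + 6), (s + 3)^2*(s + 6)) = s^2 + 9*s + 18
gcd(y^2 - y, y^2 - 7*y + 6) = y - 1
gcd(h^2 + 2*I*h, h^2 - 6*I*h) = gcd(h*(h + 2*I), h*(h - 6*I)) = h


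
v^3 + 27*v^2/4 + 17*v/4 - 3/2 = (v - 1/4)*(v + 1)*(v + 6)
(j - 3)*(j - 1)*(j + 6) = j^3 + 2*j^2 - 21*j + 18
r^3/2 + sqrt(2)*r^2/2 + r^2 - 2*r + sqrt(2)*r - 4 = (r/2 + sqrt(2))*(r + 2)*(r - sqrt(2))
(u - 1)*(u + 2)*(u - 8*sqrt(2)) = u^3 - 8*sqrt(2)*u^2 + u^2 - 8*sqrt(2)*u - 2*u + 16*sqrt(2)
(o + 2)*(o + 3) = o^2 + 5*o + 6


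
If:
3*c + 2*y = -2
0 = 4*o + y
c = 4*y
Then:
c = -4/7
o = 1/28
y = -1/7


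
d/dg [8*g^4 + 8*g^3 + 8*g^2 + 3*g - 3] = 32*g^3 + 24*g^2 + 16*g + 3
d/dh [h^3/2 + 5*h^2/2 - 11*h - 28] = 3*h^2/2 + 5*h - 11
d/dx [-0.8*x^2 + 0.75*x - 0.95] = 0.75 - 1.6*x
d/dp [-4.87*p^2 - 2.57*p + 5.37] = -9.74*p - 2.57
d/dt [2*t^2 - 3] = 4*t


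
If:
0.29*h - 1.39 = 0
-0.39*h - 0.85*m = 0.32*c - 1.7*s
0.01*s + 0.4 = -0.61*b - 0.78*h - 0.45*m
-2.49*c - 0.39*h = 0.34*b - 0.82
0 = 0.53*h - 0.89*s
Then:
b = -9.19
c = 0.83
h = 4.79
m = 3.20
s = 2.85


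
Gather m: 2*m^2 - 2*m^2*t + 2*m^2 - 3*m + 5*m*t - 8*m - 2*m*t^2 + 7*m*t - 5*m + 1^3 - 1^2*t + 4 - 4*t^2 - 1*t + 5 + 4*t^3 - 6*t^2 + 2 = m^2*(4 - 2*t) + m*(-2*t^2 + 12*t - 16) + 4*t^3 - 10*t^2 - 2*t + 12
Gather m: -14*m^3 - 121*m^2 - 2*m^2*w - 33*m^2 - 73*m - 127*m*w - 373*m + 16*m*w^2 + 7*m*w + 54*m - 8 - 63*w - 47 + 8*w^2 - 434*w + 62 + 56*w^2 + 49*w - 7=-14*m^3 + m^2*(-2*w - 154) + m*(16*w^2 - 120*w - 392) + 64*w^2 - 448*w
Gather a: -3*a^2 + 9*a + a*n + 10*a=-3*a^2 + a*(n + 19)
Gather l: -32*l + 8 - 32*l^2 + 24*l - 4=-32*l^2 - 8*l + 4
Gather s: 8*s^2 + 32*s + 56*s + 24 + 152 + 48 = 8*s^2 + 88*s + 224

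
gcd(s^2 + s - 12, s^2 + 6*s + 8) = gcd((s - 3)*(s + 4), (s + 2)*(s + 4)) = s + 4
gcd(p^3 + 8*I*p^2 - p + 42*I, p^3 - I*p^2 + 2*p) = p - 2*I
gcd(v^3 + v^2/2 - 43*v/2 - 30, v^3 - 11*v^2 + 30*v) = v - 5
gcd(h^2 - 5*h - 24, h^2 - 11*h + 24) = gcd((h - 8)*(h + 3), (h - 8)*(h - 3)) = h - 8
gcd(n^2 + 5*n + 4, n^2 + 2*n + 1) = n + 1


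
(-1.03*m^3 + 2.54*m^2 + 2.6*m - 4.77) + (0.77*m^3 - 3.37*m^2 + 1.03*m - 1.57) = -0.26*m^3 - 0.83*m^2 + 3.63*m - 6.34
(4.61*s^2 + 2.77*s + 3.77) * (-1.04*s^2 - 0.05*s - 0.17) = -4.7944*s^4 - 3.1113*s^3 - 4.843*s^2 - 0.6594*s - 0.6409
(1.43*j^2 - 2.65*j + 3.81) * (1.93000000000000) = 2.7599*j^2 - 5.1145*j + 7.3533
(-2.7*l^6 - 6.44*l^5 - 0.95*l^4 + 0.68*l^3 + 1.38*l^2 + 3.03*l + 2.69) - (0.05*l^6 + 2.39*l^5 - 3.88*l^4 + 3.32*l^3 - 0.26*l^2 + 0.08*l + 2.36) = -2.75*l^6 - 8.83*l^5 + 2.93*l^4 - 2.64*l^3 + 1.64*l^2 + 2.95*l + 0.33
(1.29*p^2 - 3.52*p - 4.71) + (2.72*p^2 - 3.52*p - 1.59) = 4.01*p^2 - 7.04*p - 6.3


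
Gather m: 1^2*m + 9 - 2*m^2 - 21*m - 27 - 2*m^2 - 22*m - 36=-4*m^2 - 42*m - 54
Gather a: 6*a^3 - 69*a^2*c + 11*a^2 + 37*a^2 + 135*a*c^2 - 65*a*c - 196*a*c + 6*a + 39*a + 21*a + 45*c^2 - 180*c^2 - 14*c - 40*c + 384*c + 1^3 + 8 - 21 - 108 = 6*a^3 + a^2*(48 - 69*c) + a*(135*c^2 - 261*c + 66) - 135*c^2 + 330*c - 120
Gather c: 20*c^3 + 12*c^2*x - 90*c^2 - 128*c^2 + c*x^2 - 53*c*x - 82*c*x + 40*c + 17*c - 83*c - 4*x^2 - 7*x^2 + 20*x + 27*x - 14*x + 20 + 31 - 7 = 20*c^3 + c^2*(12*x - 218) + c*(x^2 - 135*x - 26) - 11*x^2 + 33*x + 44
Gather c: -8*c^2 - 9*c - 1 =-8*c^2 - 9*c - 1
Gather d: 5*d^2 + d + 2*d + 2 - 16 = 5*d^2 + 3*d - 14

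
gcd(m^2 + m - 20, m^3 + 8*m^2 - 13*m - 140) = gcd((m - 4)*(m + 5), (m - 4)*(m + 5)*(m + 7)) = m^2 + m - 20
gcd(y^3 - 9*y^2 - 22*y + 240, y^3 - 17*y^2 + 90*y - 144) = y^2 - 14*y + 48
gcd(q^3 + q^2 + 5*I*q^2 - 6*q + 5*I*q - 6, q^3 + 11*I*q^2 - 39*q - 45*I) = q + 3*I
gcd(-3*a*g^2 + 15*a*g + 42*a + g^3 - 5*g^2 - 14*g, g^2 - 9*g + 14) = g - 7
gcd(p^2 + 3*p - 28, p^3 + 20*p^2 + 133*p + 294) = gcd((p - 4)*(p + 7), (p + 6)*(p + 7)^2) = p + 7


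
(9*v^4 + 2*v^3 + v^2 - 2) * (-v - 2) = -9*v^5 - 20*v^4 - 5*v^3 - 2*v^2 + 2*v + 4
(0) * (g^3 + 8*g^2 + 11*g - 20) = 0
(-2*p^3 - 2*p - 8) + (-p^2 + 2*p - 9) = -2*p^3 - p^2 - 17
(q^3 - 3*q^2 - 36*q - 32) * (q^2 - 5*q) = q^5 - 8*q^4 - 21*q^3 + 148*q^2 + 160*q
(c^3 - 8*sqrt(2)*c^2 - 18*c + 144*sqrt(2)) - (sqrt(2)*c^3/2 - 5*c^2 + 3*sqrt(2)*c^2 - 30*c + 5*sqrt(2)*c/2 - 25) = -sqrt(2)*c^3/2 + c^3 - 11*sqrt(2)*c^2 + 5*c^2 - 5*sqrt(2)*c/2 + 12*c + 25 + 144*sqrt(2)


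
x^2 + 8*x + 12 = (x + 2)*(x + 6)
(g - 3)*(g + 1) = g^2 - 2*g - 3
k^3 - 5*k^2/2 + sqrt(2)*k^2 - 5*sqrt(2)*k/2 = k*(k - 5/2)*(k + sqrt(2))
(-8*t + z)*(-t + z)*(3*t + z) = 24*t^3 - 19*t^2*z - 6*t*z^2 + z^3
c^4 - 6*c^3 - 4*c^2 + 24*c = c*(c - 6)*(c - 2)*(c + 2)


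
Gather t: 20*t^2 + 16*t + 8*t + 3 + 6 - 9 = 20*t^2 + 24*t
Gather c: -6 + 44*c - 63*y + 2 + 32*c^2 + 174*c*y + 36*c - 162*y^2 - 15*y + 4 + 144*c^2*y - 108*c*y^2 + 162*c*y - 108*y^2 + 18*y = c^2*(144*y + 32) + c*(-108*y^2 + 336*y + 80) - 270*y^2 - 60*y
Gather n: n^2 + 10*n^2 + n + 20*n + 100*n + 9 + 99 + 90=11*n^2 + 121*n + 198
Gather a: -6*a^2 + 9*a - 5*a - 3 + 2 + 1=-6*a^2 + 4*a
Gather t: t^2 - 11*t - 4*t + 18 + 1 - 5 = t^2 - 15*t + 14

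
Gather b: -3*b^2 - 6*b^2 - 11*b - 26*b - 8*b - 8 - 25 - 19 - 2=-9*b^2 - 45*b - 54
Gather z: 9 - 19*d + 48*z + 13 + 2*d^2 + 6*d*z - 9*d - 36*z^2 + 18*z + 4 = 2*d^2 - 28*d - 36*z^2 + z*(6*d + 66) + 26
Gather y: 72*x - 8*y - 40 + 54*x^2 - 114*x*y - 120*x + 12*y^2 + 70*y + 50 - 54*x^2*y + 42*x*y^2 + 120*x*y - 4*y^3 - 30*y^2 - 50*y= 54*x^2 - 48*x - 4*y^3 + y^2*(42*x - 18) + y*(-54*x^2 + 6*x + 12) + 10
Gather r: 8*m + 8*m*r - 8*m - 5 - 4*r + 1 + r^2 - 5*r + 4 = r^2 + r*(8*m - 9)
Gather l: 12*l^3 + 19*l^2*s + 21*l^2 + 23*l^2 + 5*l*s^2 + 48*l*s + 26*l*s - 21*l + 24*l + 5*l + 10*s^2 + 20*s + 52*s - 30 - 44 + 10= 12*l^3 + l^2*(19*s + 44) + l*(5*s^2 + 74*s + 8) + 10*s^2 + 72*s - 64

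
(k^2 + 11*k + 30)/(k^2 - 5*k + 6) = (k^2 + 11*k + 30)/(k^2 - 5*k + 6)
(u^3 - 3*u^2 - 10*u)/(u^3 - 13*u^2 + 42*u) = (u^2 - 3*u - 10)/(u^2 - 13*u + 42)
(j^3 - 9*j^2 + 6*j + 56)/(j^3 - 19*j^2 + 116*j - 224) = (j + 2)/(j - 8)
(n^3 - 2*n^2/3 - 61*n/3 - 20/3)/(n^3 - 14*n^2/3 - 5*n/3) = (n + 4)/n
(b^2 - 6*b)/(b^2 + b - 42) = b/(b + 7)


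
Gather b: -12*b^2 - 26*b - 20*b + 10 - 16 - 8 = -12*b^2 - 46*b - 14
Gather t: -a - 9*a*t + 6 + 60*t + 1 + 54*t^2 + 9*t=-a + 54*t^2 + t*(69 - 9*a) + 7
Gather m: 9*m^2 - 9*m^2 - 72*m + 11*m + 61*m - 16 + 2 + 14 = 0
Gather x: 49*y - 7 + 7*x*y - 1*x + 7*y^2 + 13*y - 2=x*(7*y - 1) + 7*y^2 + 62*y - 9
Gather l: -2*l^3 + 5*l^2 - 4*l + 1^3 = -2*l^3 + 5*l^2 - 4*l + 1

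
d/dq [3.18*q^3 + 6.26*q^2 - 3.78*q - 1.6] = 9.54*q^2 + 12.52*q - 3.78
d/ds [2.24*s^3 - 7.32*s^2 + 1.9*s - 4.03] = 6.72*s^2 - 14.64*s + 1.9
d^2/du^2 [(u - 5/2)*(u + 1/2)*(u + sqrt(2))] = 6*u - 4 + 2*sqrt(2)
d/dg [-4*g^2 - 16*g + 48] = -8*g - 16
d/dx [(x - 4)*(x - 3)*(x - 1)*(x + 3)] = 4*x^3 - 15*x^2 - 10*x + 45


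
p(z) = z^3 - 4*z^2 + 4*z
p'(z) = 3*z^2 - 8*z + 4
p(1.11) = 0.88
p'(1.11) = -1.18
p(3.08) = 3.59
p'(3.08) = 7.82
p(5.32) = 58.64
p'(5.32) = 46.35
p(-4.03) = -146.53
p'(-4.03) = 84.96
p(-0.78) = -6.03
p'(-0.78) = 12.07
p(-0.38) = -2.15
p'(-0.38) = 7.47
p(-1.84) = -27.13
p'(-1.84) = 28.88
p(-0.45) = -2.70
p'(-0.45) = 8.21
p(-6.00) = -384.00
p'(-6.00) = 160.00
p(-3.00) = -75.00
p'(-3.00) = 55.00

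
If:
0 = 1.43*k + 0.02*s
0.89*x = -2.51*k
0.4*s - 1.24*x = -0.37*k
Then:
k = 0.00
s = 0.00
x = 0.00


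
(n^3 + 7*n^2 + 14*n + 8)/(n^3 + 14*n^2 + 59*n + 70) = (n^2 + 5*n + 4)/(n^2 + 12*n + 35)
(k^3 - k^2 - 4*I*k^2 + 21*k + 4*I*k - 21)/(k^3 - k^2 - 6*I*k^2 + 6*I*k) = (k^2 - 4*I*k + 21)/(k*(k - 6*I))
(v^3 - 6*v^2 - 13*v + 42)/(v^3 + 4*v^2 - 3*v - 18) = (v - 7)/(v + 3)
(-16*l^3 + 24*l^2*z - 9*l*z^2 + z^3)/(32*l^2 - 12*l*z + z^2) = (4*l^2 - 5*l*z + z^2)/(-8*l + z)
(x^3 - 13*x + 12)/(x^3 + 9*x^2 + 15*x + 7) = (x^3 - 13*x + 12)/(x^3 + 9*x^2 + 15*x + 7)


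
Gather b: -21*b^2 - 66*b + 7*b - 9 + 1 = -21*b^2 - 59*b - 8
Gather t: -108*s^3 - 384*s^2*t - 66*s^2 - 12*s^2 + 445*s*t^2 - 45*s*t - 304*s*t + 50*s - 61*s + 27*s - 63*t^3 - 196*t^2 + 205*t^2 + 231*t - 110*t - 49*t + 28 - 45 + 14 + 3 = -108*s^3 - 78*s^2 + 16*s - 63*t^3 + t^2*(445*s + 9) + t*(-384*s^2 - 349*s + 72)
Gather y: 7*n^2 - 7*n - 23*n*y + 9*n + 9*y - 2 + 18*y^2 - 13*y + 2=7*n^2 + 2*n + 18*y^2 + y*(-23*n - 4)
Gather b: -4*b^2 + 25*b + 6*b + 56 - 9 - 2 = -4*b^2 + 31*b + 45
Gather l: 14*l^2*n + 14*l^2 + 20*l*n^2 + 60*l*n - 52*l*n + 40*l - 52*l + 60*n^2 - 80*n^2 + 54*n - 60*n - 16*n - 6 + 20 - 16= l^2*(14*n + 14) + l*(20*n^2 + 8*n - 12) - 20*n^2 - 22*n - 2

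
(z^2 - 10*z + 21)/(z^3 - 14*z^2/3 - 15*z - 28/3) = 3*(z - 3)/(3*z^2 + 7*z + 4)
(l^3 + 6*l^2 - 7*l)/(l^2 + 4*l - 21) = l*(l - 1)/(l - 3)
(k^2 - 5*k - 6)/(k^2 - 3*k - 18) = (k + 1)/(k + 3)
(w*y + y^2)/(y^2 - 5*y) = (w + y)/(y - 5)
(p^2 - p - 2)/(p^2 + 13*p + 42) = (p^2 - p - 2)/(p^2 + 13*p + 42)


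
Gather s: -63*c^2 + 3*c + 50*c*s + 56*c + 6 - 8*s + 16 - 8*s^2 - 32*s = -63*c^2 + 59*c - 8*s^2 + s*(50*c - 40) + 22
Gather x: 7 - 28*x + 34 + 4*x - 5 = 36 - 24*x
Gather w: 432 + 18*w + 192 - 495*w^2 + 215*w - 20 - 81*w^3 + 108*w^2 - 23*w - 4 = -81*w^3 - 387*w^2 + 210*w + 600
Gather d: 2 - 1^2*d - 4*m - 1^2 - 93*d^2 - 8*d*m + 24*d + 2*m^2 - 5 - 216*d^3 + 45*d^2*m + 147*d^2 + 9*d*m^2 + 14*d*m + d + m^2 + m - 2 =-216*d^3 + d^2*(45*m + 54) + d*(9*m^2 + 6*m + 24) + 3*m^2 - 3*m - 6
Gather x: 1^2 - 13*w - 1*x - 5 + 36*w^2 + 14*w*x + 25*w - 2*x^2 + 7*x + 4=36*w^2 + 12*w - 2*x^2 + x*(14*w + 6)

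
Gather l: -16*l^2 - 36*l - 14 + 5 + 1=-16*l^2 - 36*l - 8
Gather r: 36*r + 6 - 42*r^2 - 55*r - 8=-42*r^2 - 19*r - 2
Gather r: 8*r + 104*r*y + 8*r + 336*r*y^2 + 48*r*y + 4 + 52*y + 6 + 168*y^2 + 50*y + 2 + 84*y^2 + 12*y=r*(336*y^2 + 152*y + 16) + 252*y^2 + 114*y + 12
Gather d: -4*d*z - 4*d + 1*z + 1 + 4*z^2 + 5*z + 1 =d*(-4*z - 4) + 4*z^2 + 6*z + 2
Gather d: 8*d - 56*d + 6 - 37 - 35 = -48*d - 66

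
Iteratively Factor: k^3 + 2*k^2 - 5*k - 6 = (k + 3)*(k^2 - k - 2) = (k - 2)*(k + 3)*(k + 1)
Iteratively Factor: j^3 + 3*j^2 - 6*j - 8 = (j + 4)*(j^2 - j - 2) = (j + 1)*(j + 4)*(j - 2)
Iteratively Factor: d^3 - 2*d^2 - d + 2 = (d - 1)*(d^2 - d - 2) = (d - 2)*(d - 1)*(d + 1)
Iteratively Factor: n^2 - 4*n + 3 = (n - 1)*(n - 3)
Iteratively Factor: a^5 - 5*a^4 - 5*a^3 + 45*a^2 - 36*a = (a)*(a^4 - 5*a^3 - 5*a^2 + 45*a - 36) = a*(a - 4)*(a^3 - a^2 - 9*a + 9) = a*(a - 4)*(a - 3)*(a^2 + 2*a - 3) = a*(a - 4)*(a - 3)*(a - 1)*(a + 3)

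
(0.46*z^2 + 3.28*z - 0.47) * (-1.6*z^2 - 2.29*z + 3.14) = -0.736*z^4 - 6.3014*z^3 - 5.3148*z^2 + 11.3755*z - 1.4758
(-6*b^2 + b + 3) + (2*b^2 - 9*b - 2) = -4*b^2 - 8*b + 1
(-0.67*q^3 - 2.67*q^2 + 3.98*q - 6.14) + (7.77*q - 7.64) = -0.67*q^3 - 2.67*q^2 + 11.75*q - 13.78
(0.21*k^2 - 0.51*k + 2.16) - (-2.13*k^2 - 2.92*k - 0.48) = 2.34*k^2 + 2.41*k + 2.64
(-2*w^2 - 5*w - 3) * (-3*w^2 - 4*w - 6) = 6*w^4 + 23*w^3 + 41*w^2 + 42*w + 18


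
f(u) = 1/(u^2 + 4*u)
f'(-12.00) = 0.00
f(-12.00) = 0.01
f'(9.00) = 0.00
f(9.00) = 0.01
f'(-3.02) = 0.23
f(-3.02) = -0.34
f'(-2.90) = 0.18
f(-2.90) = -0.31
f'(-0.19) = -6.91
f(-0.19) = -1.38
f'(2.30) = -0.04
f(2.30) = 0.07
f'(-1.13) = -0.17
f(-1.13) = -0.31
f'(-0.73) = -0.45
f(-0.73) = -0.42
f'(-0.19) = -6.91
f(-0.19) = -1.38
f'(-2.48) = 0.07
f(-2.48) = -0.27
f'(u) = (-2*u - 4)/(u^2 + 4*u)^2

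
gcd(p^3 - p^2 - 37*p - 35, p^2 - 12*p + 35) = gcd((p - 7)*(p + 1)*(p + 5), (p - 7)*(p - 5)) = p - 7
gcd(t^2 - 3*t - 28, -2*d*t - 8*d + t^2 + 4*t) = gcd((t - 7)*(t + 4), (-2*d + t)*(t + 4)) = t + 4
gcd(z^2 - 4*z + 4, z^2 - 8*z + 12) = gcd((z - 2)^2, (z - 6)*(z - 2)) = z - 2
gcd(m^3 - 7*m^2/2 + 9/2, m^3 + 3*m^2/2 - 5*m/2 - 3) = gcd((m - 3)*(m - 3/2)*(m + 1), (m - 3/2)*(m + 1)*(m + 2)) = m^2 - m/2 - 3/2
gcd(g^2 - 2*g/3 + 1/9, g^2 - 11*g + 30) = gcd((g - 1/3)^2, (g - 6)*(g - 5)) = 1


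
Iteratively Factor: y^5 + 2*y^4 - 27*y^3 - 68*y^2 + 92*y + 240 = (y + 2)*(y^4 - 27*y^2 - 14*y + 120) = (y + 2)*(y + 3)*(y^3 - 3*y^2 - 18*y + 40) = (y + 2)*(y + 3)*(y + 4)*(y^2 - 7*y + 10) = (y - 2)*(y + 2)*(y + 3)*(y + 4)*(y - 5)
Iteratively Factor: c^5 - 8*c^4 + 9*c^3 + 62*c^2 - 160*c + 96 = (c - 2)*(c^4 - 6*c^3 - 3*c^2 + 56*c - 48) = (c - 4)*(c - 2)*(c^3 - 2*c^2 - 11*c + 12) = (c - 4)^2*(c - 2)*(c^2 + 2*c - 3) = (c - 4)^2*(c - 2)*(c + 3)*(c - 1)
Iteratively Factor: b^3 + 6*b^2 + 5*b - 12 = (b - 1)*(b^2 + 7*b + 12) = (b - 1)*(b + 4)*(b + 3)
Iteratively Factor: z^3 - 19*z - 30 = (z + 2)*(z^2 - 2*z - 15) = (z + 2)*(z + 3)*(z - 5)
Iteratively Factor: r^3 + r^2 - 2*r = (r)*(r^2 + r - 2) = r*(r - 1)*(r + 2)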